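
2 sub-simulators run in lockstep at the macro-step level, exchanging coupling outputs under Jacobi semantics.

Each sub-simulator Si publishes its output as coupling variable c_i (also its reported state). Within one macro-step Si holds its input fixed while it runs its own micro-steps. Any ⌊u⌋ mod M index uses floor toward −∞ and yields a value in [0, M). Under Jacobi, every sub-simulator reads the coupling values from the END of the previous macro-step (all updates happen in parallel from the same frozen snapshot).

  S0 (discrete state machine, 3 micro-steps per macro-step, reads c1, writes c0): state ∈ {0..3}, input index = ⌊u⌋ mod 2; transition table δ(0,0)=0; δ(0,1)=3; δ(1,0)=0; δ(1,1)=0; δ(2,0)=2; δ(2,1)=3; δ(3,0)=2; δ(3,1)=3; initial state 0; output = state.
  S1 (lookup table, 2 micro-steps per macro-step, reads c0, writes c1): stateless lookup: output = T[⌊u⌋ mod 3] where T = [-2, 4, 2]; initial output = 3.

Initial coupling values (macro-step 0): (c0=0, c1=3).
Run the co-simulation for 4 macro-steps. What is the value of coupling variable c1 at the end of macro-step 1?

c1 at macro-step 1 = -2

macro 1: S0 reads c1=3 → after 3×micro: 3; S1 reads c0=0 → after 2×micro: -2 ⇒ (c0=3, c1=-2)
macro 2: S0 reads c1=-2 → after 3×micro: 2; S1 reads c0=3 → after 2×micro: -2 ⇒ (c0=2, c1=-2)
macro 3: S0 reads c1=-2 → after 3×micro: 2; S1 reads c0=2 → after 2×micro: 2 ⇒ (c0=2, c1=2)
macro 4: S0 reads c1=2 → after 3×micro: 2; S1 reads c0=2 → after 2×micro: 2 ⇒ (c0=2, c1=2)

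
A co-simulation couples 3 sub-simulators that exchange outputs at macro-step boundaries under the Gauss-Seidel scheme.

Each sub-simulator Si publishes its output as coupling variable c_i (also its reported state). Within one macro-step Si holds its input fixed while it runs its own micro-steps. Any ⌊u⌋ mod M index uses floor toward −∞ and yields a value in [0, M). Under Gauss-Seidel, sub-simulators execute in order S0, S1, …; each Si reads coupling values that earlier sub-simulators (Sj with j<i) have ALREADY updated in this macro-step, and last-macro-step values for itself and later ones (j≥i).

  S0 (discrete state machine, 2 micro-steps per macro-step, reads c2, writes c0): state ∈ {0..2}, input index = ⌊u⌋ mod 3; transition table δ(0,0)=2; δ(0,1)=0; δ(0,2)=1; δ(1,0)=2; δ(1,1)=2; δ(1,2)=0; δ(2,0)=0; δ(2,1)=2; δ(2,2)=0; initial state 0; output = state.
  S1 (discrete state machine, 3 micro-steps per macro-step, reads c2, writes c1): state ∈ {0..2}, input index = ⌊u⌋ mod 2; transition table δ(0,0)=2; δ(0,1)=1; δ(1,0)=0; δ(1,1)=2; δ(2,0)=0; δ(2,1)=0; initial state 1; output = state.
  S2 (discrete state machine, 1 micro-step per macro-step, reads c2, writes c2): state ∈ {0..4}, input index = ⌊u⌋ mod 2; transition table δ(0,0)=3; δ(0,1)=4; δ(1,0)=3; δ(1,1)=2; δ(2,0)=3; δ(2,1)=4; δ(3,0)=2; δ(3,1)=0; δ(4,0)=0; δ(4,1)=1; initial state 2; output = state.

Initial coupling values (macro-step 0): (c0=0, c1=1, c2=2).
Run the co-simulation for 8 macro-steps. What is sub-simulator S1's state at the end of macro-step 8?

S1 state at macro-step 8 = 2

macro 1: S0 reads c2=2 → after 2×micro: 0; S1 reads c2=2 → after 3×micro: 0; S2 reads c2=2 → after 1×micro: 3 ⇒ (c0=0, c1=0, c2=3)
macro 2: S0 reads c2=3 → after 2×micro: 0; S1 reads c2=3 → after 3×micro: 0; S2 reads c2=3 → after 1×micro: 0 ⇒ (c0=0, c1=0, c2=0)
macro 3: S0 reads c2=0 → after 2×micro: 0; S1 reads c2=0 → after 3×micro: 2; S2 reads c2=0 → after 1×micro: 3 ⇒ (c0=0, c1=2, c2=3)
macro 4: S0 reads c2=3 → after 2×micro: 0; S1 reads c2=3 → after 3×micro: 2; S2 reads c2=3 → after 1×micro: 0 ⇒ (c0=0, c1=2, c2=0)
macro 5: S0 reads c2=0 → after 2×micro: 0; S1 reads c2=0 → after 3×micro: 0; S2 reads c2=0 → after 1×micro: 3 ⇒ (c0=0, c1=0, c2=3)
macro 6: S0 reads c2=3 → after 2×micro: 0; S1 reads c2=3 → after 3×micro: 0; S2 reads c2=3 → after 1×micro: 0 ⇒ (c0=0, c1=0, c2=0)
macro 7: S0 reads c2=0 → after 2×micro: 0; S1 reads c2=0 → after 3×micro: 2; S2 reads c2=0 → after 1×micro: 3 ⇒ (c0=0, c1=2, c2=3)
macro 8: S0 reads c2=3 → after 2×micro: 0; S1 reads c2=3 → after 3×micro: 2; S2 reads c2=3 → after 1×micro: 0 ⇒ (c0=0, c1=2, c2=0)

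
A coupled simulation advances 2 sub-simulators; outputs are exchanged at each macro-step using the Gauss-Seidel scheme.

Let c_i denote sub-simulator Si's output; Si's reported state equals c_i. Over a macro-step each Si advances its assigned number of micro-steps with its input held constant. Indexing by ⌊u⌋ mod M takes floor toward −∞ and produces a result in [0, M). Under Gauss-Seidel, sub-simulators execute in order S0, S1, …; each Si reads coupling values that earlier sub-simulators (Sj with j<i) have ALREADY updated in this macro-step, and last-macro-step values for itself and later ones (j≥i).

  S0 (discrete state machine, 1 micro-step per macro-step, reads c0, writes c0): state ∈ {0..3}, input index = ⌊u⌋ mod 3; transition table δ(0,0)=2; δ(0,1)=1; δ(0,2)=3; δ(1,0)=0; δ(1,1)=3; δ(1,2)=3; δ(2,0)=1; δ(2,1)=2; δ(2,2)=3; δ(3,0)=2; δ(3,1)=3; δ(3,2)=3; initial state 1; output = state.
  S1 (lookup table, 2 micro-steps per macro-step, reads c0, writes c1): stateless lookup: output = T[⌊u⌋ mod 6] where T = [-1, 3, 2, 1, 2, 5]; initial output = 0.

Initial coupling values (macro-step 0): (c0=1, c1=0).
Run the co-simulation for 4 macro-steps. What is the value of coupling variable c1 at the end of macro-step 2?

c1 at macro-step 2 = 2

macro 1: S0 reads c0=1 → after 1×micro: 3; S1 reads c0=3 → after 2×micro: 1 ⇒ (c0=3, c1=1)
macro 2: S0 reads c0=3 → after 1×micro: 2; S1 reads c0=2 → after 2×micro: 2 ⇒ (c0=2, c1=2)
macro 3: S0 reads c0=2 → after 1×micro: 3; S1 reads c0=3 → after 2×micro: 1 ⇒ (c0=3, c1=1)
macro 4: S0 reads c0=3 → after 1×micro: 2; S1 reads c0=2 → after 2×micro: 2 ⇒ (c0=2, c1=2)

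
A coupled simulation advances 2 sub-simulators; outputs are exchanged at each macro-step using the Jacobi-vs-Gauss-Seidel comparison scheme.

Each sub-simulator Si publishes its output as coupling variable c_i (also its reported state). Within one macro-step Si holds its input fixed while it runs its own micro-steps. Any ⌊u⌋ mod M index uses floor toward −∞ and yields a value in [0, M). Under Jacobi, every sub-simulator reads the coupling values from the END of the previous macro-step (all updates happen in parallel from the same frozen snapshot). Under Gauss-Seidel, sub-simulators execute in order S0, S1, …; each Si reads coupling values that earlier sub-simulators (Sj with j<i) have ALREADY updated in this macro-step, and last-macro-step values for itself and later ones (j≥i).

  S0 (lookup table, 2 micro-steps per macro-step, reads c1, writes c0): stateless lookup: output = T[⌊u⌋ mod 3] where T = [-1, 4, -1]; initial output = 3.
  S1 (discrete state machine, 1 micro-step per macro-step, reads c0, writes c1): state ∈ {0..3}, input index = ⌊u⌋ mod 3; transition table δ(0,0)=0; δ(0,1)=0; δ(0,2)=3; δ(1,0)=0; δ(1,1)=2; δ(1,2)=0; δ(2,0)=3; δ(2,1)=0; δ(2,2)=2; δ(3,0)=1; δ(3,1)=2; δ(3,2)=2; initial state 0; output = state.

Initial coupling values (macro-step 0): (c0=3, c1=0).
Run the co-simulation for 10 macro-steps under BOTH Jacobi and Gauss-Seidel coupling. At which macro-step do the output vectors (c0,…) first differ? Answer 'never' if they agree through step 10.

first divergence at macro-step: 1

[Jacobi] macro 1: S0 reads c1=0 → after 2×micro: -1; S1 reads c0=3 → after 1×micro: 0 ⇒ (c0=-1, c1=0)
[Jacobi] macro 2: S0 reads c1=0 → after 2×micro: -1; S1 reads c0=-1 → after 1×micro: 3 ⇒ (c0=-1, c1=3)
[Jacobi] macro 3: S0 reads c1=3 → after 2×micro: -1; S1 reads c0=-1 → after 1×micro: 2 ⇒ (c0=-1, c1=2)
[Jacobi] macro 4: S0 reads c1=2 → after 2×micro: -1; S1 reads c0=-1 → after 1×micro: 2 ⇒ (c0=-1, c1=2)
[Jacobi] macro 5: S0 reads c1=2 → after 2×micro: -1; S1 reads c0=-1 → after 1×micro: 2 ⇒ (c0=-1, c1=2)
[Jacobi] macro 6: S0 reads c1=2 → after 2×micro: -1; S1 reads c0=-1 → after 1×micro: 2 ⇒ (c0=-1, c1=2)
[Jacobi] macro 7: S0 reads c1=2 → after 2×micro: -1; S1 reads c0=-1 → after 1×micro: 2 ⇒ (c0=-1, c1=2)
[Jacobi] macro 8: S0 reads c1=2 → after 2×micro: -1; S1 reads c0=-1 → after 1×micro: 2 ⇒ (c0=-1, c1=2)
[Jacobi] macro 9: S0 reads c1=2 → after 2×micro: -1; S1 reads c0=-1 → after 1×micro: 2 ⇒ (c0=-1, c1=2)
[Jacobi] macro 10: S0 reads c1=2 → after 2×micro: -1; S1 reads c0=-1 → after 1×micro: 2 ⇒ (c0=-1, c1=2)
[Gauss-Seidel] macro 1: S0 reads c1=0 → after 2×micro: -1; S1 reads c0=-1 → after 1×micro: 3 ⇒ (c0=-1, c1=3)
[Gauss-Seidel] macro 2: S0 reads c1=3 → after 2×micro: -1; S1 reads c0=-1 → after 1×micro: 2 ⇒ (c0=-1, c1=2)
[Gauss-Seidel] macro 3: S0 reads c1=2 → after 2×micro: -1; S1 reads c0=-1 → after 1×micro: 2 ⇒ (c0=-1, c1=2)
[Gauss-Seidel] macro 4: S0 reads c1=2 → after 2×micro: -1; S1 reads c0=-1 → after 1×micro: 2 ⇒ (c0=-1, c1=2)
[Gauss-Seidel] macro 5: S0 reads c1=2 → after 2×micro: -1; S1 reads c0=-1 → after 1×micro: 2 ⇒ (c0=-1, c1=2)
[Gauss-Seidel] macro 6: S0 reads c1=2 → after 2×micro: -1; S1 reads c0=-1 → after 1×micro: 2 ⇒ (c0=-1, c1=2)
[Gauss-Seidel] macro 7: S0 reads c1=2 → after 2×micro: -1; S1 reads c0=-1 → after 1×micro: 2 ⇒ (c0=-1, c1=2)
[Gauss-Seidel] macro 8: S0 reads c1=2 → after 2×micro: -1; S1 reads c0=-1 → after 1×micro: 2 ⇒ (c0=-1, c1=2)
[Gauss-Seidel] macro 9: S0 reads c1=2 → after 2×micro: -1; S1 reads c0=-1 → after 1×micro: 2 ⇒ (c0=-1, c1=2)
[Gauss-Seidel] macro 10: S0 reads c1=2 → after 2×micro: -1; S1 reads c0=-1 → after 1×micro: 2 ⇒ (c0=-1, c1=2)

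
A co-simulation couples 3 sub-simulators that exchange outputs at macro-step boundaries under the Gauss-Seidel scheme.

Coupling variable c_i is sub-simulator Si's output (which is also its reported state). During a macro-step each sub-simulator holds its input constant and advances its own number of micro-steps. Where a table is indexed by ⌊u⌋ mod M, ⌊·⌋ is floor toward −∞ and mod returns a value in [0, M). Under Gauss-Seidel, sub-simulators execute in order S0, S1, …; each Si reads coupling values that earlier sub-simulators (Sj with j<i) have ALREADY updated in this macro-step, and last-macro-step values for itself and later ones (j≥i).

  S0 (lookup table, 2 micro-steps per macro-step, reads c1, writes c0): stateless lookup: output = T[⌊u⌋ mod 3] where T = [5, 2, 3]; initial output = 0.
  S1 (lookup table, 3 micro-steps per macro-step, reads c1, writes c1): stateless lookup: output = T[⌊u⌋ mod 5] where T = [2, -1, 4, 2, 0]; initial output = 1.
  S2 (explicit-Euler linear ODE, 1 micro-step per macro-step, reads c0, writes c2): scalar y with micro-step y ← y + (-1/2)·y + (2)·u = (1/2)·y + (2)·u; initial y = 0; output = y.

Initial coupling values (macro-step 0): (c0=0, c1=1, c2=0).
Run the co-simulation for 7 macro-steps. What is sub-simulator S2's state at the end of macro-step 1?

S2 state at macro-step 1 = 4

macro 1: S0 reads c1=1 → after 2×micro: 2; S1 reads c1=1 → after 3×micro: -1; S2 reads c0=2 → after 1×micro: 4 ⇒ (c0=2, c1=-1, c2=4)
macro 2: S0 reads c1=-1 → after 2×micro: 3; S1 reads c1=-1 → after 3×micro: 0; S2 reads c0=3 → after 1×micro: 8 ⇒ (c0=3, c1=0, c2=8)
macro 3: S0 reads c1=0 → after 2×micro: 5; S1 reads c1=0 → after 3×micro: 2; S2 reads c0=5 → after 1×micro: 14 ⇒ (c0=5, c1=2, c2=14)
macro 4: S0 reads c1=2 → after 2×micro: 3; S1 reads c1=2 → after 3×micro: 4; S2 reads c0=3 → after 1×micro: 13 ⇒ (c0=3, c1=4, c2=13)
macro 5: S0 reads c1=4 → after 2×micro: 2; S1 reads c1=4 → after 3×micro: 0; S2 reads c0=2 → after 1×micro: 21/2 ⇒ (c0=2, c1=0, c2=21/2)
macro 6: S0 reads c1=0 → after 2×micro: 5; S1 reads c1=0 → after 3×micro: 2; S2 reads c0=5 → after 1×micro: 61/4 ⇒ (c0=5, c1=2, c2=61/4)
macro 7: S0 reads c1=2 → after 2×micro: 3; S1 reads c1=2 → after 3×micro: 4; S2 reads c0=3 → after 1×micro: 109/8 ⇒ (c0=3, c1=4, c2=109/8)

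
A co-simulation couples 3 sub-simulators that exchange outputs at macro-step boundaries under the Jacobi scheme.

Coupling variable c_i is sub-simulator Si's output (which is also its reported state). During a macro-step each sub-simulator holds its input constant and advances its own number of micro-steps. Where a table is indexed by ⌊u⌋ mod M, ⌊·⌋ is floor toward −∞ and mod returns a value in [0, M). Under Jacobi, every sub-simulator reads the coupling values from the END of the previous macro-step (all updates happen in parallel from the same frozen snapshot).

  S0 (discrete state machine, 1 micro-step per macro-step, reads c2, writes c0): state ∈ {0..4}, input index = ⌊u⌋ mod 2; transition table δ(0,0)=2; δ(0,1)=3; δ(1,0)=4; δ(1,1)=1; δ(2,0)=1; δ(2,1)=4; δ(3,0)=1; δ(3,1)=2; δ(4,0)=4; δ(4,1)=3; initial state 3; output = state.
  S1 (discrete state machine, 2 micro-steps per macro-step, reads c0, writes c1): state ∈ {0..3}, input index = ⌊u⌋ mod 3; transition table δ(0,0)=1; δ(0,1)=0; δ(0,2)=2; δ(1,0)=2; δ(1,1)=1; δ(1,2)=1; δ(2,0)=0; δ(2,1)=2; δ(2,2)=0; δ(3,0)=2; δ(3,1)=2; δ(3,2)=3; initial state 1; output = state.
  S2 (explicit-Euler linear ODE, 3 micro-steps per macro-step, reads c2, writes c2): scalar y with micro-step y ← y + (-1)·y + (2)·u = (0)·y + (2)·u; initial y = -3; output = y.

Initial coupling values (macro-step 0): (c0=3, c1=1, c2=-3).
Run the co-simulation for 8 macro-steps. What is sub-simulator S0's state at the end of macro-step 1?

macro 1: S0 reads c2=-3 → after 1×micro: 2; S1 reads c0=3 → after 2×micro: 0; S2 reads c2=-3 → after 3×micro: -6 ⇒ (c0=2, c1=0, c2=-6)
macro 2: S0 reads c2=-6 → after 1×micro: 1; S1 reads c0=2 → after 2×micro: 0; S2 reads c2=-6 → after 3×micro: -12 ⇒ (c0=1, c1=0, c2=-12)
macro 3: S0 reads c2=-12 → after 1×micro: 4; S1 reads c0=1 → after 2×micro: 0; S2 reads c2=-12 → after 3×micro: -24 ⇒ (c0=4, c1=0, c2=-24)
macro 4: S0 reads c2=-24 → after 1×micro: 4; S1 reads c0=4 → after 2×micro: 0; S2 reads c2=-24 → after 3×micro: -48 ⇒ (c0=4, c1=0, c2=-48)
macro 5: S0 reads c2=-48 → after 1×micro: 4; S1 reads c0=4 → after 2×micro: 0; S2 reads c2=-48 → after 3×micro: -96 ⇒ (c0=4, c1=0, c2=-96)
macro 6: S0 reads c2=-96 → after 1×micro: 4; S1 reads c0=4 → after 2×micro: 0; S2 reads c2=-96 → after 3×micro: -192 ⇒ (c0=4, c1=0, c2=-192)
macro 7: S0 reads c2=-192 → after 1×micro: 4; S1 reads c0=4 → after 2×micro: 0; S2 reads c2=-192 → after 3×micro: -384 ⇒ (c0=4, c1=0, c2=-384)
macro 8: S0 reads c2=-384 → after 1×micro: 4; S1 reads c0=4 → after 2×micro: 0; S2 reads c2=-384 → after 3×micro: -768 ⇒ (c0=4, c1=0, c2=-768)

S0 state at macro-step 1 = 2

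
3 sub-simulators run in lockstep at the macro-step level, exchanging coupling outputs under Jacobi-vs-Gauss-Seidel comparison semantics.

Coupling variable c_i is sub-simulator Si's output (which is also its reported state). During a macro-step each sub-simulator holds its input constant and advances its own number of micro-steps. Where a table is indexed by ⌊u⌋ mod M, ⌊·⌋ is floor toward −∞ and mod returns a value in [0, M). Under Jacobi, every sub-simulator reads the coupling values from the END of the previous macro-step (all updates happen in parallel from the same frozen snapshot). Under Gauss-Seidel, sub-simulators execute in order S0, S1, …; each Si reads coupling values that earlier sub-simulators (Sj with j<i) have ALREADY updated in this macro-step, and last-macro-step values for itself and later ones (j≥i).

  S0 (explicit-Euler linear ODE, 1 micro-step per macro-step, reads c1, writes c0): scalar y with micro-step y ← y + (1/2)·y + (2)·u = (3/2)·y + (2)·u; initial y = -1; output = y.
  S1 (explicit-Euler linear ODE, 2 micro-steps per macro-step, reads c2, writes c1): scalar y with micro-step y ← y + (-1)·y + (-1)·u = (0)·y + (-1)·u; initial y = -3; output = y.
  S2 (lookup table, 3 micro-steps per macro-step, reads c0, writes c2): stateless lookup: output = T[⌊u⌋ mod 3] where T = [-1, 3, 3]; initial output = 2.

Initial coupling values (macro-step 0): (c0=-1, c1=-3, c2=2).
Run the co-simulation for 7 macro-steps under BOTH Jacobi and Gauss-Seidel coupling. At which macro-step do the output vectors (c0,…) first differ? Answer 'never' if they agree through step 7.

first divergence at macro-step: 6

[Jacobi] macro 1: S0 reads c1=-3 → after 1×micro: -15/2; S1 reads c2=2 → after 2×micro: -2; S2 reads c0=-1 → after 3×micro: 3 ⇒ (c0=-15/2, c1=-2, c2=3)
[Jacobi] macro 2: S0 reads c1=-2 → after 1×micro: -61/4; S1 reads c2=3 → after 2×micro: -3; S2 reads c0=-15/2 → after 3×micro: 3 ⇒ (c0=-61/4, c1=-3, c2=3)
[Jacobi] macro 3: S0 reads c1=-3 → after 1×micro: -231/8; S1 reads c2=3 → after 2×micro: -3; S2 reads c0=-61/4 → after 3×micro: 3 ⇒ (c0=-231/8, c1=-3, c2=3)
[Jacobi] macro 4: S0 reads c1=-3 → after 1×micro: -789/16; S1 reads c2=3 → after 2×micro: -3; S2 reads c0=-231/8 → after 3×micro: 3 ⇒ (c0=-789/16, c1=-3, c2=3)
[Jacobi] macro 5: S0 reads c1=-3 → after 1×micro: -2559/32; S1 reads c2=3 → after 2×micro: -3; S2 reads c0=-789/16 → after 3×micro: 3 ⇒ (c0=-2559/32, c1=-3, c2=3)
[Jacobi] macro 6: S0 reads c1=-3 → after 1×micro: -8061/64; S1 reads c2=3 → after 2×micro: -3; S2 reads c0=-2559/32 → after 3×micro: 3 ⇒ (c0=-8061/64, c1=-3, c2=3)
[Jacobi] macro 7: S0 reads c1=-3 → after 1×micro: -24951/128; S1 reads c2=3 → after 2×micro: -3; S2 reads c0=-8061/64 → after 3×micro: -1 ⇒ (c0=-24951/128, c1=-3, c2=-1)
[Gauss-Seidel] macro 1: S0 reads c1=-3 → after 1×micro: -15/2; S1 reads c2=2 → after 2×micro: -2; S2 reads c0=-15/2 → after 3×micro: 3 ⇒ (c0=-15/2, c1=-2, c2=3)
[Gauss-Seidel] macro 2: S0 reads c1=-2 → after 1×micro: -61/4; S1 reads c2=3 → after 2×micro: -3; S2 reads c0=-61/4 → after 3×micro: 3 ⇒ (c0=-61/4, c1=-3, c2=3)
[Gauss-Seidel] macro 3: S0 reads c1=-3 → after 1×micro: -231/8; S1 reads c2=3 → after 2×micro: -3; S2 reads c0=-231/8 → after 3×micro: 3 ⇒ (c0=-231/8, c1=-3, c2=3)
[Gauss-Seidel] macro 4: S0 reads c1=-3 → after 1×micro: -789/16; S1 reads c2=3 → after 2×micro: -3; S2 reads c0=-789/16 → after 3×micro: 3 ⇒ (c0=-789/16, c1=-3, c2=3)
[Gauss-Seidel] macro 5: S0 reads c1=-3 → after 1×micro: -2559/32; S1 reads c2=3 → after 2×micro: -3; S2 reads c0=-2559/32 → after 3×micro: 3 ⇒ (c0=-2559/32, c1=-3, c2=3)
[Gauss-Seidel] macro 6: S0 reads c1=-3 → after 1×micro: -8061/64; S1 reads c2=3 → after 2×micro: -3; S2 reads c0=-8061/64 → after 3×micro: -1 ⇒ (c0=-8061/64, c1=-3, c2=-1)
[Gauss-Seidel] macro 7: S0 reads c1=-3 → after 1×micro: -24951/128; S1 reads c2=-1 → after 2×micro: 1; S2 reads c0=-24951/128 → after 3×micro: -1 ⇒ (c0=-24951/128, c1=1, c2=-1)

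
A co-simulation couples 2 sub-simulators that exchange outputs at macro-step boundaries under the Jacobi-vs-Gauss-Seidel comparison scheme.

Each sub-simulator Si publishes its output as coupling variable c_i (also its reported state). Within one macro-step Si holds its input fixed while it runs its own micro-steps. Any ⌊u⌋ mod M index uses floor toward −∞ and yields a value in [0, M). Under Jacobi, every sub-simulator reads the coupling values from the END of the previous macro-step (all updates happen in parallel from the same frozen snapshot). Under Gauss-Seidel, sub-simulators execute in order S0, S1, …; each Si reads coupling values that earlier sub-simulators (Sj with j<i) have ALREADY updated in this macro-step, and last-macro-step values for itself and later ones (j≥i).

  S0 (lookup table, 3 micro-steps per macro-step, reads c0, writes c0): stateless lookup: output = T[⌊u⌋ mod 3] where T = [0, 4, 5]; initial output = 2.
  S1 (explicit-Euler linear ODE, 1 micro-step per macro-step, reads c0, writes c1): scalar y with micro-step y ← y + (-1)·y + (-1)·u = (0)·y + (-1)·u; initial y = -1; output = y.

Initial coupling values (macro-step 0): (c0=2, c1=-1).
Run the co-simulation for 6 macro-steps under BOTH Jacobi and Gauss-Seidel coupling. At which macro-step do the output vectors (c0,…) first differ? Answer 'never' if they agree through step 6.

[Jacobi] macro 1: S0 reads c0=2 → after 3×micro: 5; S1 reads c0=2 → after 1×micro: -2 ⇒ (c0=5, c1=-2)
[Jacobi] macro 2: S0 reads c0=5 → after 3×micro: 5; S1 reads c0=5 → after 1×micro: -5 ⇒ (c0=5, c1=-5)
[Jacobi] macro 3: S0 reads c0=5 → after 3×micro: 5; S1 reads c0=5 → after 1×micro: -5 ⇒ (c0=5, c1=-5)
[Jacobi] macro 4: S0 reads c0=5 → after 3×micro: 5; S1 reads c0=5 → after 1×micro: -5 ⇒ (c0=5, c1=-5)
[Jacobi] macro 5: S0 reads c0=5 → after 3×micro: 5; S1 reads c0=5 → after 1×micro: -5 ⇒ (c0=5, c1=-5)
[Jacobi] macro 6: S0 reads c0=5 → after 3×micro: 5; S1 reads c0=5 → after 1×micro: -5 ⇒ (c0=5, c1=-5)
[Gauss-Seidel] macro 1: S0 reads c0=2 → after 3×micro: 5; S1 reads c0=5 → after 1×micro: -5 ⇒ (c0=5, c1=-5)
[Gauss-Seidel] macro 2: S0 reads c0=5 → after 3×micro: 5; S1 reads c0=5 → after 1×micro: -5 ⇒ (c0=5, c1=-5)
[Gauss-Seidel] macro 3: S0 reads c0=5 → after 3×micro: 5; S1 reads c0=5 → after 1×micro: -5 ⇒ (c0=5, c1=-5)
[Gauss-Seidel] macro 4: S0 reads c0=5 → after 3×micro: 5; S1 reads c0=5 → after 1×micro: -5 ⇒ (c0=5, c1=-5)
[Gauss-Seidel] macro 5: S0 reads c0=5 → after 3×micro: 5; S1 reads c0=5 → after 1×micro: -5 ⇒ (c0=5, c1=-5)
[Gauss-Seidel] macro 6: S0 reads c0=5 → after 3×micro: 5; S1 reads c0=5 → after 1×micro: -5 ⇒ (c0=5, c1=-5)

first divergence at macro-step: 1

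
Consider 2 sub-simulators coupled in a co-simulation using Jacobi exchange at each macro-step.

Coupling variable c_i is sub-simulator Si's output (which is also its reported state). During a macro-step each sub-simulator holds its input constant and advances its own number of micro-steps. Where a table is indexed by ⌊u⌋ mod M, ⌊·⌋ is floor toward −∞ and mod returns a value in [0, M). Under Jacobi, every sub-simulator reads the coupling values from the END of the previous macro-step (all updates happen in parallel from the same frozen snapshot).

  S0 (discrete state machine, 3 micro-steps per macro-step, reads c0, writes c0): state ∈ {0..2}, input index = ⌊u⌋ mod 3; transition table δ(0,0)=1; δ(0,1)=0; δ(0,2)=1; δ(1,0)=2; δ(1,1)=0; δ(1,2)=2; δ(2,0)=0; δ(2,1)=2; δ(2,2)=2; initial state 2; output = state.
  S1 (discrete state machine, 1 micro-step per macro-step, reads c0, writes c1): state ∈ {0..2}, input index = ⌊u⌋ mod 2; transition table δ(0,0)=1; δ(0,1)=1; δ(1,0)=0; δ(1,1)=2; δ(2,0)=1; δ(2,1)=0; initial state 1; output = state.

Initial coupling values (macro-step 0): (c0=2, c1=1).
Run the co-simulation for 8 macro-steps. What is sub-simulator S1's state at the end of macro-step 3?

macro 1: S0 reads c0=2 → after 3×micro: 2; S1 reads c0=2 → after 1×micro: 0 ⇒ (c0=2, c1=0)
macro 2: S0 reads c0=2 → after 3×micro: 2; S1 reads c0=2 → after 1×micro: 1 ⇒ (c0=2, c1=1)
macro 3: S0 reads c0=2 → after 3×micro: 2; S1 reads c0=2 → after 1×micro: 0 ⇒ (c0=2, c1=0)
macro 4: S0 reads c0=2 → after 3×micro: 2; S1 reads c0=2 → after 1×micro: 1 ⇒ (c0=2, c1=1)
macro 5: S0 reads c0=2 → after 3×micro: 2; S1 reads c0=2 → after 1×micro: 0 ⇒ (c0=2, c1=0)
macro 6: S0 reads c0=2 → after 3×micro: 2; S1 reads c0=2 → after 1×micro: 1 ⇒ (c0=2, c1=1)
macro 7: S0 reads c0=2 → after 3×micro: 2; S1 reads c0=2 → after 1×micro: 0 ⇒ (c0=2, c1=0)
macro 8: S0 reads c0=2 → after 3×micro: 2; S1 reads c0=2 → after 1×micro: 1 ⇒ (c0=2, c1=1)

S1 state at macro-step 3 = 0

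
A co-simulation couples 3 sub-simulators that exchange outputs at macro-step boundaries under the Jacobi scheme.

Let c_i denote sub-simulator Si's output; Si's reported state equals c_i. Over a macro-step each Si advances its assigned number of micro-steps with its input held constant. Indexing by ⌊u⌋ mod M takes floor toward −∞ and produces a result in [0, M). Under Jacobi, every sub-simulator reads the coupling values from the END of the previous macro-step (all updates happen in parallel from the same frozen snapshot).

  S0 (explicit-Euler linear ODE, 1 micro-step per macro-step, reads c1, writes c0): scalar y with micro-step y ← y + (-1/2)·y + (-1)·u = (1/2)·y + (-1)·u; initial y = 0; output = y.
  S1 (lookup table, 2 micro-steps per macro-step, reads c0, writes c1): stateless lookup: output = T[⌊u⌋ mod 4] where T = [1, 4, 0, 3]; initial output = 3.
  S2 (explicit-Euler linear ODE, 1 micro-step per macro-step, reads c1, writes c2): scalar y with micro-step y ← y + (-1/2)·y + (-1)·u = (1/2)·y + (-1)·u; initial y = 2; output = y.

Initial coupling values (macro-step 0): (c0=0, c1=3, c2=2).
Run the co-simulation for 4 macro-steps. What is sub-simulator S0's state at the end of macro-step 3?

S0 state at macro-step 3 = -21/4

macro 1: S0 reads c1=3 → after 1×micro: -3; S1 reads c0=0 → after 2×micro: 1; S2 reads c1=3 → after 1×micro: -2 ⇒ (c0=-3, c1=1, c2=-2)
macro 2: S0 reads c1=1 → after 1×micro: -5/2; S1 reads c0=-3 → after 2×micro: 4; S2 reads c1=1 → after 1×micro: -2 ⇒ (c0=-5/2, c1=4, c2=-2)
macro 3: S0 reads c1=4 → after 1×micro: -21/4; S1 reads c0=-5/2 → after 2×micro: 4; S2 reads c1=4 → after 1×micro: -5 ⇒ (c0=-21/4, c1=4, c2=-5)
macro 4: S0 reads c1=4 → after 1×micro: -53/8; S1 reads c0=-21/4 → after 2×micro: 0; S2 reads c1=4 → after 1×micro: -13/2 ⇒ (c0=-53/8, c1=0, c2=-13/2)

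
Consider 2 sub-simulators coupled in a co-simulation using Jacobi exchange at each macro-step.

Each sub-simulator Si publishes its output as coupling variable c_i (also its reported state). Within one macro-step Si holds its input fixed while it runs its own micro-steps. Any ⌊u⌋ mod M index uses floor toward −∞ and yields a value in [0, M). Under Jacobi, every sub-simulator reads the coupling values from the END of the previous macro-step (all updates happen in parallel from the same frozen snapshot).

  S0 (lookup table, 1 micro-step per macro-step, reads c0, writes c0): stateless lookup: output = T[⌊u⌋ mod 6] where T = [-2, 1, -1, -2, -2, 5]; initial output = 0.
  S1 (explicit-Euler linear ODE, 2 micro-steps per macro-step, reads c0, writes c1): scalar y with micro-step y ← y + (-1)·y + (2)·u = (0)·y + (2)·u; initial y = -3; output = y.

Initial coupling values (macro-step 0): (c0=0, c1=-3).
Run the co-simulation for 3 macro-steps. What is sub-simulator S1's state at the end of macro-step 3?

S1 state at macro-step 3 = -4

macro 1: S0 reads c0=0 → after 1×micro: -2; S1 reads c0=0 → after 2×micro: 0 ⇒ (c0=-2, c1=0)
macro 2: S0 reads c0=-2 → after 1×micro: -2; S1 reads c0=-2 → after 2×micro: -4 ⇒ (c0=-2, c1=-4)
macro 3: S0 reads c0=-2 → after 1×micro: -2; S1 reads c0=-2 → after 2×micro: -4 ⇒ (c0=-2, c1=-4)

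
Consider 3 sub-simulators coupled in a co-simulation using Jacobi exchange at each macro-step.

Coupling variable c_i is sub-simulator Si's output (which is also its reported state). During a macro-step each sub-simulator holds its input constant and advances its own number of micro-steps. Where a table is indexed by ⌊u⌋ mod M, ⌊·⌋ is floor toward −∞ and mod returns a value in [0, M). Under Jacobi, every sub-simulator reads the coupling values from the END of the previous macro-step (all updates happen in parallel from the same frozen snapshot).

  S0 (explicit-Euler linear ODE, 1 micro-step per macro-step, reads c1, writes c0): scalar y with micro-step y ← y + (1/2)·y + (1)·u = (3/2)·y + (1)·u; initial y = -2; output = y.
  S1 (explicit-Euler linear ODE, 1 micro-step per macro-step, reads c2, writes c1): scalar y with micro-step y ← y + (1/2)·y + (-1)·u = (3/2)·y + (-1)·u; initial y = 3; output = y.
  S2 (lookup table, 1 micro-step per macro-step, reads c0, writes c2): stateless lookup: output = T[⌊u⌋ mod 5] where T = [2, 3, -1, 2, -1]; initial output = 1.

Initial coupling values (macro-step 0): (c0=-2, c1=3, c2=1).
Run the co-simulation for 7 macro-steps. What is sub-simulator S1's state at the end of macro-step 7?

macro 1: S0 reads c1=3 → after 1×micro: 0; S1 reads c2=1 → after 1×micro: 7/2; S2 reads c0=-2 → after 1×micro: 2 ⇒ (c0=0, c1=7/2, c2=2)
macro 2: S0 reads c1=7/2 → after 1×micro: 7/2; S1 reads c2=2 → after 1×micro: 13/4; S2 reads c0=0 → after 1×micro: 2 ⇒ (c0=7/2, c1=13/4, c2=2)
macro 3: S0 reads c1=13/4 → after 1×micro: 17/2; S1 reads c2=2 → after 1×micro: 23/8; S2 reads c0=7/2 → after 1×micro: 2 ⇒ (c0=17/2, c1=23/8, c2=2)
macro 4: S0 reads c1=23/8 → after 1×micro: 125/8; S1 reads c2=2 → after 1×micro: 37/16; S2 reads c0=17/2 → after 1×micro: 2 ⇒ (c0=125/8, c1=37/16, c2=2)
macro 5: S0 reads c1=37/16 → after 1×micro: 103/4; S1 reads c2=2 → after 1×micro: 47/32; S2 reads c0=125/8 → after 1×micro: 2 ⇒ (c0=103/4, c1=47/32, c2=2)
macro 6: S0 reads c1=47/32 → after 1×micro: 1283/32; S1 reads c2=2 → after 1×micro: 13/64; S2 reads c0=103/4 → after 1×micro: 2 ⇒ (c0=1283/32, c1=13/64, c2=2)
macro 7: S0 reads c1=13/64 → after 1×micro: 1931/32; S1 reads c2=2 → after 1×micro: -217/128; S2 reads c0=1283/32 → after 1×micro: 2 ⇒ (c0=1931/32, c1=-217/128, c2=2)

S1 state at macro-step 7 = -217/128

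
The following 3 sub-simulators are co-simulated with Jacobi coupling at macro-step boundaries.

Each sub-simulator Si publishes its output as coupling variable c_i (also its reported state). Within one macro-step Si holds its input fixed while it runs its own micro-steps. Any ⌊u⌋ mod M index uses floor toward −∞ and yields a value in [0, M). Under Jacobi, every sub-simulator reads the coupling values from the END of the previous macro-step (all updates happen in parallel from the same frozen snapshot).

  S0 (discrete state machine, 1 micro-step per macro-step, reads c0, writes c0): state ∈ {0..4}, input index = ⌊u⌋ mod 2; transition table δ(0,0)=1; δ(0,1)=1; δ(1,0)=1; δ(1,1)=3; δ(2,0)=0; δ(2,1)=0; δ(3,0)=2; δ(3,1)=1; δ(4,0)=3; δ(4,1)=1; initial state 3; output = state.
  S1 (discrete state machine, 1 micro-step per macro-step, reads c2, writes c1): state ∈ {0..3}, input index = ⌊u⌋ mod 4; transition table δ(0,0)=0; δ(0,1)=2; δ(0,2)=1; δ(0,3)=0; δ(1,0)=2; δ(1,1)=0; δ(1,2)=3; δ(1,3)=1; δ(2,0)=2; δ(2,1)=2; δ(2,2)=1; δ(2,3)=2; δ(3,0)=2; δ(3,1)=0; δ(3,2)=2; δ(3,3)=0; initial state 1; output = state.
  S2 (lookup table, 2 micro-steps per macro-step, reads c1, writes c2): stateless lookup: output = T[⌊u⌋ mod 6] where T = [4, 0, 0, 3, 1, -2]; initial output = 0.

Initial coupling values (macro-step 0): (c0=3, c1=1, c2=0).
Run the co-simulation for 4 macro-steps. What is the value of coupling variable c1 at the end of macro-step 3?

c1 at macro-step 3 = 2

macro 1: S0 reads c0=3 → after 1×micro: 1; S1 reads c2=0 → after 1×micro: 2; S2 reads c1=1 → after 2×micro: 0 ⇒ (c0=1, c1=2, c2=0)
macro 2: S0 reads c0=1 → after 1×micro: 3; S1 reads c2=0 → after 1×micro: 2; S2 reads c1=2 → after 2×micro: 0 ⇒ (c0=3, c1=2, c2=0)
macro 3: S0 reads c0=3 → after 1×micro: 1; S1 reads c2=0 → after 1×micro: 2; S2 reads c1=2 → after 2×micro: 0 ⇒ (c0=1, c1=2, c2=0)
macro 4: S0 reads c0=1 → after 1×micro: 3; S1 reads c2=0 → after 1×micro: 2; S2 reads c1=2 → after 2×micro: 0 ⇒ (c0=3, c1=2, c2=0)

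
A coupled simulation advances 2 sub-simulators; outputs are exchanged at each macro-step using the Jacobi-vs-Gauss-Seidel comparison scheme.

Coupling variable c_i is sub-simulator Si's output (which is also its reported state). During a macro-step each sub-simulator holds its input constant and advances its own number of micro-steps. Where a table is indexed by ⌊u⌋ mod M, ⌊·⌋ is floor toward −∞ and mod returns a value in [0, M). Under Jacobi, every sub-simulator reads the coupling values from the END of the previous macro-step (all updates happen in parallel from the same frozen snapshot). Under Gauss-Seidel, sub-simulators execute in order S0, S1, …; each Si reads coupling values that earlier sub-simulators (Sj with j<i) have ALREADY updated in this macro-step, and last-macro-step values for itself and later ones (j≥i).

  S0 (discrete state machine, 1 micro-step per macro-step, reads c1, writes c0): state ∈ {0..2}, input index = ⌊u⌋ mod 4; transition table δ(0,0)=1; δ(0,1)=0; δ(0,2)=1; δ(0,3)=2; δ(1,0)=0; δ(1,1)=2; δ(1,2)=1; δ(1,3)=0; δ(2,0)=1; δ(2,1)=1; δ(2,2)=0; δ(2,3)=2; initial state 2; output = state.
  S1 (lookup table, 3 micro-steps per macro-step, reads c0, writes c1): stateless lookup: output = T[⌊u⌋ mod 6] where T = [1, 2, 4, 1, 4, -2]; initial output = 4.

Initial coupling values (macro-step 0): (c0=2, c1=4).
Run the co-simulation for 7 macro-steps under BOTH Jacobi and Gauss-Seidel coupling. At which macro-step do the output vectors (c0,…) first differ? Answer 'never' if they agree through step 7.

first divergence at macro-step: 1

[Jacobi] macro 1: S0 reads c1=4 → after 1×micro: 1; S1 reads c0=2 → after 3×micro: 4 ⇒ (c0=1, c1=4)
[Jacobi] macro 2: S0 reads c1=4 → after 1×micro: 0; S1 reads c0=1 → after 3×micro: 2 ⇒ (c0=0, c1=2)
[Jacobi] macro 3: S0 reads c1=2 → after 1×micro: 1; S1 reads c0=0 → after 3×micro: 1 ⇒ (c0=1, c1=1)
[Jacobi] macro 4: S0 reads c1=1 → after 1×micro: 2; S1 reads c0=1 → after 3×micro: 2 ⇒ (c0=2, c1=2)
[Jacobi] macro 5: S0 reads c1=2 → after 1×micro: 0; S1 reads c0=2 → after 3×micro: 4 ⇒ (c0=0, c1=4)
[Jacobi] macro 6: S0 reads c1=4 → after 1×micro: 1; S1 reads c0=0 → after 3×micro: 1 ⇒ (c0=1, c1=1)
[Jacobi] macro 7: S0 reads c1=1 → after 1×micro: 2; S1 reads c0=1 → after 3×micro: 2 ⇒ (c0=2, c1=2)
[Gauss-Seidel] macro 1: S0 reads c1=4 → after 1×micro: 1; S1 reads c0=1 → after 3×micro: 2 ⇒ (c0=1, c1=2)
[Gauss-Seidel] macro 2: S0 reads c1=2 → after 1×micro: 1; S1 reads c0=1 → after 3×micro: 2 ⇒ (c0=1, c1=2)
[Gauss-Seidel] macro 3: S0 reads c1=2 → after 1×micro: 1; S1 reads c0=1 → after 3×micro: 2 ⇒ (c0=1, c1=2)
[Gauss-Seidel] macro 4: S0 reads c1=2 → after 1×micro: 1; S1 reads c0=1 → after 3×micro: 2 ⇒ (c0=1, c1=2)
[Gauss-Seidel] macro 5: S0 reads c1=2 → after 1×micro: 1; S1 reads c0=1 → after 3×micro: 2 ⇒ (c0=1, c1=2)
[Gauss-Seidel] macro 6: S0 reads c1=2 → after 1×micro: 1; S1 reads c0=1 → after 3×micro: 2 ⇒ (c0=1, c1=2)
[Gauss-Seidel] macro 7: S0 reads c1=2 → after 1×micro: 1; S1 reads c0=1 → after 3×micro: 2 ⇒ (c0=1, c1=2)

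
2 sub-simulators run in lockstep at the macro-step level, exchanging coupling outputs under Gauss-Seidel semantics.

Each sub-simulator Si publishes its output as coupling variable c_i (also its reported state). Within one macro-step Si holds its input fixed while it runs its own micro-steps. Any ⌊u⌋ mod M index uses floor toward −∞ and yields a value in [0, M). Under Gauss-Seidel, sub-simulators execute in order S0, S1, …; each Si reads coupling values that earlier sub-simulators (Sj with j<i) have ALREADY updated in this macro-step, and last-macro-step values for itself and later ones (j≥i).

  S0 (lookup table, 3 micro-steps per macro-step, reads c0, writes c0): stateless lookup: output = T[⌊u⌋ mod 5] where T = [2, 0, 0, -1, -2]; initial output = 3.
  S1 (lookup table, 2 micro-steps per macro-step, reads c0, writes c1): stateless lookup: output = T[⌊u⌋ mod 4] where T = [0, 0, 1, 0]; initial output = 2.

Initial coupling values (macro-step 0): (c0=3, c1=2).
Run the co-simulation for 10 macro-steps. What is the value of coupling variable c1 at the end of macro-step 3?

macro 1: S0 reads c0=3 → after 3×micro: -1; S1 reads c0=-1 → after 2×micro: 0 ⇒ (c0=-1, c1=0)
macro 2: S0 reads c0=-1 → after 3×micro: -2; S1 reads c0=-2 → after 2×micro: 1 ⇒ (c0=-2, c1=1)
macro 3: S0 reads c0=-2 → after 3×micro: -1; S1 reads c0=-1 → after 2×micro: 0 ⇒ (c0=-1, c1=0)
macro 4: S0 reads c0=-1 → after 3×micro: -2; S1 reads c0=-2 → after 2×micro: 1 ⇒ (c0=-2, c1=1)
macro 5: S0 reads c0=-2 → after 3×micro: -1; S1 reads c0=-1 → after 2×micro: 0 ⇒ (c0=-1, c1=0)
macro 6: S0 reads c0=-1 → after 3×micro: -2; S1 reads c0=-2 → after 2×micro: 1 ⇒ (c0=-2, c1=1)
macro 7: S0 reads c0=-2 → after 3×micro: -1; S1 reads c0=-1 → after 2×micro: 0 ⇒ (c0=-1, c1=0)
macro 8: S0 reads c0=-1 → after 3×micro: -2; S1 reads c0=-2 → after 2×micro: 1 ⇒ (c0=-2, c1=1)
macro 9: S0 reads c0=-2 → after 3×micro: -1; S1 reads c0=-1 → after 2×micro: 0 ⇒ (c0=-1, c1=0)
macro 10: S0 reads c0=-1 → after 3×micro: -2; S1 reads c0=-2 → after 2×micro: 1 ⇒ (c0=-2, c1=1)

c1 at macro-step 3 = 0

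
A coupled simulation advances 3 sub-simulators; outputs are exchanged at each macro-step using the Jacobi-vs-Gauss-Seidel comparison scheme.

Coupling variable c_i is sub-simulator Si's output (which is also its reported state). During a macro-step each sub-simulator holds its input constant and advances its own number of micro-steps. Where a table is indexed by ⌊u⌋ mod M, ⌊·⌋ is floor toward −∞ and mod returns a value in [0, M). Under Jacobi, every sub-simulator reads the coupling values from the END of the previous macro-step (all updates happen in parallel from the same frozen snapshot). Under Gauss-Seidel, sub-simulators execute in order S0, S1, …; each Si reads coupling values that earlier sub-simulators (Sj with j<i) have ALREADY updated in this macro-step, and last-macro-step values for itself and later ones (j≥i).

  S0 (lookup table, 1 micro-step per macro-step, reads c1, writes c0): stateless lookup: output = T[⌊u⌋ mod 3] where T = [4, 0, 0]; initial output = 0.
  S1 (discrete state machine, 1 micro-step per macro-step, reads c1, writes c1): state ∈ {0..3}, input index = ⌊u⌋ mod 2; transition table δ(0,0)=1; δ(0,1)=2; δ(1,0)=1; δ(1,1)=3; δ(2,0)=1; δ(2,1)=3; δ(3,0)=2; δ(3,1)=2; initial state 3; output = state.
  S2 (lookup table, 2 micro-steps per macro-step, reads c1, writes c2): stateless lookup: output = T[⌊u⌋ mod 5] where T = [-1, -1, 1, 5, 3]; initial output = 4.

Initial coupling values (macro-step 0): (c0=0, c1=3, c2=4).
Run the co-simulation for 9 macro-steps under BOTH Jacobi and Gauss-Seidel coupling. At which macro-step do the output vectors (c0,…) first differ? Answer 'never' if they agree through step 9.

first divergence at macro-step: 1

[Jacobi] macro 1: S0 reads c1=3 → after 1×micro: 4; S1 reads c1=3 → after 1×micro: 2; S2 reads c1=3 → after 2×micro: 5 ⇒ (c0=4, c1=2, c2=5)
[Jacobi] macro 2: S0 reads c1=2 → after 1×micro: 0; S1 reads c1=2 → after 1×micro: 1; S2 reads c1=2 → after 2×micro: 1 ⇒ (c0=0, c1=1, c2=1)
[Jacobi] macro 3: S0 reads c1=1 → after 1×micro: 0; S1 reads c1=1 → after 1×micro: 3; S2 reads c1=1 → after 2×micro: -1 ⇒ (c0=0, c1=3, c2=-1)
[Jacobi] macro 4: S0 reads c1=3 → after 1×micro: 4; S1 reads c1=3 → after 1×micro: 2; S2 reads c1=3 → after 2×micro: 5 ⇒ (c0=4, c1=2, c2=5)
[Jacobi] macro 5: S0 reads c1=2 → after 1×micro: 0; S1 reads c1=2 → after 1×micro: 1; S2 reads c1=2 → after 2×micro: 1 ⇒ (c0=0, c1=1, c2=1)
[Jacobi] macro 6: S0 reads c1=1 → after 1×micro: 0; S1 reads c1=1 → after 1×micro: 3; S2 reads c1=1 → after 2×micro: -1 ⇒ (c0=0, c1=3, c2=-1)
[Jacobi] macro 7: S0 reads c1=3 → after 1×micro: 4; S1 reads c1=3 → after 1×micro: 2; S2 reads c1=3 → after 2×micro: 5 ⇒ (c0=4, c1=2, c2=5)
[Jacobi] macro 8: S0 reads c1=2 → after 1×micro: 0; S1 reads c1=2 → after 1×micro: 1; S2 reads c1=2 → after 2×micro: 1 ⇒ (c0=0, c1=1, c2=1)
[Jacobi] macro 9: S0 reads c1=1 → after 1×micro: 0; S1 reads c1=1 → after 1×micro: 3; S2 reads c1=1 → after 2×micro: -1 ⇒ (c0=0, c1=3, c2=-1)
[Gauss-Seidel] macro 1: S0 reads c1=3 → after 1×micro: 4; S1 reads c1=3 → after 1×micro: 2; S2 reads c1=2 → after 2×micro: 1 ⇒ (c0=4, c1=2, c2=1)
[Gauss-Seidel] macro 2: S0 reads c1=2 → after 1×micro: 0; S1 reads c1=2 → after 1×micro: 1; S2 reads c1=1 → after 2×micro: -1 ⇒ (c0=0, c1=1, c2=-1)
[Gauss-Seidel] macro 3: S0 reads c1=1 → after 1×micro: 0; S1 reads c1=1 → after 1×micro: 3; S2 reads c1=3 → after 2×micro: 5 ⇒ (c0=0, c1=3, c2=5)
[Gauss-Seidel] macro 4: S0 reads c1=3 → after 1×micro: 4; S1 reads c1=3 → after 1×micro: 2; S2 reads c1=2 → after 2×micro: 1 ⇒ (c0=4, c1=2, c2=1)
[Gauss-Seidel] macro 5: S0 reads c1=2 → after 1×micro: 0; S1 reads c1=2 → after 1×micro: 1; S2 reads c1=1 → after 2×micro: -1 ⇒ (c0=0, c1=1, c2=-1)
[Gauss-Seidel] macro 6: S0 reads c1=1 → after 1×micro: 0; S1 reads c1=1 → after 1×micro: 3; S2 reads c1=3 → after 2×micro: 5 ⇒ (c0=0, c1=3, c2=5)
[Gauss-Seidel] macro 7: S0 reads c1=3 → after 1×micro: 4; S1 reads c1=3 → after 1×micro: 2; S2 reads c1=2 → after 2×micro: 1 ⇒ (c0=4, c1=2, c2=1)
[Gauss-Seidel] macro 8: S0 reads c1=2 → after 1×micro: 0; S1 reads c1=2 → after 1×micro: 1; S2 reads c1=1 → after 2×micro: -1 ⇒ (c0=0, c1=1, c2=-1)
[Gauss-Seidel] macro 9: S0 reads c1=1 → after 1×micro: 0; S1 reads c1=1 → after 1×micro: 3; S2 reads c1=3 → after 2×micro: 5 ⇒ (c0=0, c1=3, c2=5)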